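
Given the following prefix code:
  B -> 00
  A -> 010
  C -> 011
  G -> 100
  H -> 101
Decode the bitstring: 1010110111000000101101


Decoding step by step:
Bits 101 -> H
Bits 011 -> C
Bits 011 -> C
Bits 100 -> G
Bits 00 -> B
Bits 00 -> B
Bits 101 -> H
Bits 101 -> H


Decoded message: HCCGBBHH


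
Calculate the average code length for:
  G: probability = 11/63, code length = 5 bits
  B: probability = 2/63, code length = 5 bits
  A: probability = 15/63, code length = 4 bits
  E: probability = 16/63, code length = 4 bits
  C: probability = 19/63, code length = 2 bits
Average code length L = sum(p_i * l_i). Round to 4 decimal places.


Weighted contributions p_i * l_i:
  G: (11/63) * 5 = 55/63
  B: (2/63) * 5 = 10/63
  A: (15/63) * 4 = 60/63
  E: (16/63) * 4 = 64/63
  C: (19/63) * 2 = 38/63
Sum = (55 + 10 + 60 + 64 + 38)/63 = 227/63

L = 227/63 = 3.6032 bits/symbol


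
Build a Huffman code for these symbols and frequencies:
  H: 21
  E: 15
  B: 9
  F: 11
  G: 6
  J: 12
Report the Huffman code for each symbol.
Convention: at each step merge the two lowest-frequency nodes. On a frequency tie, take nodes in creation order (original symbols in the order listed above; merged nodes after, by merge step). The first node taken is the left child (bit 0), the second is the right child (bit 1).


Huffman tree construction:
Step 1: Merge G(6) + B(9) = 15
Step 2: Merge F(11) + J(12) = 23
Step 3: Merge E(15) + (G+B)(15) = 30
Step 4: Merge H(21) + (F+J)(23) = 44
Step 5: Merge (E+(G+B))(30) + (H+(F+J))(44) = 74
Read each symbol's code off the tree from the root (left child = 0, right child = 1).

Codes:
  H: 10 (length 2)
  E: 00 (length 2)
  B: 011 (length 3)
  F: 110 (length 3)
  G: 010 (length 3)
  J: 111 (length 3)
Average code length: 186/74 = 2.5135 bits/symbol


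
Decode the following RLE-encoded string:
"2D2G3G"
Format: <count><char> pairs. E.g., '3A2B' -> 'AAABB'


Expanding each <count><char> pair:
  2D -> 'DD'
  2G -> 'GG'
  3G -> 'GGG'

Decoded = DDGGGGG


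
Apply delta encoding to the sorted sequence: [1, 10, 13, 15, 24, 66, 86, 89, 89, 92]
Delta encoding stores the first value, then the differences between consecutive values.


First value: 1
Deltas:
  10 - 1 = 9
  13 - 10 = 3
  15 - 13 = 2
  24 - 15 = 9
  66 - 24 = 42
  86 - 66 = 20
  89 - 86 = 3
  89 - 89 = 0
  92 - 89 = 3


Delta encoded: [1, 9, 3, 2, 9, 42, 20, 3, 0, 3]


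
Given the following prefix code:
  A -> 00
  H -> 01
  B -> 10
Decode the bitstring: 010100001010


Decoding step by step:
Bits 01 -> H
Bits 01 -> H
Bits 00 -> A
Bits 00 -> A
Bits 10 -> B
Bits 10 -> B


Decoded message: HHAABB


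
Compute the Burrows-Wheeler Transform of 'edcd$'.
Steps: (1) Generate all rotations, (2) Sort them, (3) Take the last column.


Rotations (sorted):
  0: $edcd -> last char: d
  1: cd$ed -> last char: d
  2: d$edc -> last char: c
  3: dcd$e -> last char: e
  4: edcd$ -> last char: $


BWT = ddce$


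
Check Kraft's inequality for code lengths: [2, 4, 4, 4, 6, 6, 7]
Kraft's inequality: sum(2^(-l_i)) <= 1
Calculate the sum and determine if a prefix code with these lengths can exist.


Sum = 2^(-2) + 2^(-4) + 2^(-4) + 2^(-4) + 2^(-6) + 2^(-6) + 2^(-7)
    = 0.25 + 0.0625 + 0.0625 + 0.0625 + 0.015625 + 0.015625 + 0.0078125
    = 61/128 = 0.4765625
Since 0.4765625 <= 1, Kraft's inequality IS satisfied.
A prefix code with these lengths CAN exist.

Kraft sum = 0.4765625. Satisfied.


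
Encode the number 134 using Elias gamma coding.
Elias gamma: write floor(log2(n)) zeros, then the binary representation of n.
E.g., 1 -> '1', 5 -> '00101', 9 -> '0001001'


num_bits = floor(log2(134)) + 1 = 8
leading_zeros = num_bits - 1 = 7
binary(134) = 10000110

Elias gamma(134) = '0000000' + '10000110' = 000000010000110 (15 bits)


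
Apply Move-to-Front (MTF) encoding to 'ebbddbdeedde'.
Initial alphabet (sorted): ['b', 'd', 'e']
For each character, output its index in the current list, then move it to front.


MTF encoding:
'e': index 2 in ['b', 'd', 'e'] -> ['e', 'b', 'd']
'b': index 1 in ['e', 'b', 'd'] -> ['b', 'e', 'd']
'b': index 0 in ['b', 'e', 'd'] -> ['b', 'e', 'd']
'd': index 2 in ['b', 'e', 'd'] -> ['d', 'b', 'e']
'd': index 0 in ['d', 'b', 'e'] -> ['d', 'b', 'e']
'b': index 1 in ['d', 'b', 'e'] -> ['b', 'd', 'e']
'd': index 1 in ['b', 'd', 'e'] -> ['d', 'b', 'e']
'e': index 2 in ['d', 'b', 'e'] -> ['e', 'd', 'b']
'e': index 0 in ['e', 'd', 'b'] -> ['e', 'd', 'b']
'd': index 1 in ['e', 'd', 'b'] -> ['d', 'e', 'b']
'd': index 0 in ['d', 'e', 'b'] -> ['d', 'e', 'b']
'e': index 1 in ['d', 'e', 'b'] -> ['e', 'd', 'b']


Output: [2, 1, 0, 2, 0, 1, 1, 2, 0, 1, 0, 1]


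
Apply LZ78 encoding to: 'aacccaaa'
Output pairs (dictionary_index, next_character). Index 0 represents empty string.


LZ78 encoding steps:
Dictionary: {0: ''}
Step 1: w='' (idx 0), next='a' -> output (0, 'a'), add 'a' as idx 1
Step 2: w='a' (idx 1), next='c' -> output (1, 'c'), add 'ac' as idx 2
Step 3: w='' (idx 0), next='c' -> output (0, 'c'), add 'c' as idx 3
Step 4: w='c' (idx 3), next='a' -> output (3, 'a'), add 'ca' as idx 4
Step 5: w='a' (idx 1), next='a' -> output (1, 'a'), add 'aa' as idx 5


Encoded: [(0, 'a'), (1, 'c'), (0, 'c'), (3, 'a'), (1, 'a')]


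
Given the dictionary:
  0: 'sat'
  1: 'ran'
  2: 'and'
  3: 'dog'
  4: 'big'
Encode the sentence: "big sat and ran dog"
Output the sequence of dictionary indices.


Look up each word in the dictionary:
  'big' -> 4
  'sat' -> 0
  'and' -> 2
  'ran' -> 1
  'dog' -> 3

Encoded: [4, 0, 2, 1, 3]


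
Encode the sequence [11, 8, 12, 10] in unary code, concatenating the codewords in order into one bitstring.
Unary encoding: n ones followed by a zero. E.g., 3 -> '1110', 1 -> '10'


Encode each number as n ones followed by a terminating 0:
  11 -> 111111111110 (12 bits)
  8 -> 111111110 (9 bits)
  12 -> 1111111111110 (13 bits)
  10 -> 11111111110 (11 bits)
Total length = 12 + 9 + 13 + 11 = 45 bits.

Unary([11, 8, 12, 10]) = 111111111110111111110111111111111011111111110 (45 bits)


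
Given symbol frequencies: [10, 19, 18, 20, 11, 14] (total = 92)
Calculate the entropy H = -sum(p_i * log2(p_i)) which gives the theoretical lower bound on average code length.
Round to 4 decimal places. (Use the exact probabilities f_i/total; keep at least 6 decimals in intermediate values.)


Per-symbol terms -p_i * log2(p_i) with p_i = f_i/92:
  p = 10/92 = 0.108696: log2(p) = -3.201634, -p*log2(p) = 0.348004
  p = 19/92 = 0.206522: log2(p) = -2.275634, -p*log2(p) = 0.469968
  p = 18/92 = 0.195652: log2(p) = -2.353637, -p*log2(p) = 0.460494
  p = 20/92 = 0.217391: log2(p) = -2.201634, -p*log2(p) = 0.478616
  p = 11/92 = 0.119565: log2(p) = -3.064130, -p*log2(p) = 0.366363
  p = 14/92 = 0.152174: log2(p) = -2.716207, -p*log2(p) = 0.413336
H = 0.348004 + 0.469968 + 0.460494 + 0.478616 + 0.366363 + 0.413336 = 2.536781

H = 2.5368 bits/symbol


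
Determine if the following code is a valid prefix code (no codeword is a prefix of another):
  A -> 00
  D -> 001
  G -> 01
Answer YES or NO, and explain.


Checking each pair (does one codeword prefix another?):
  A='00' vs D='001': prefix -- VIOLATION

NO -- this is NOT a valid prefix code. A (00) is a prefix of D (001).


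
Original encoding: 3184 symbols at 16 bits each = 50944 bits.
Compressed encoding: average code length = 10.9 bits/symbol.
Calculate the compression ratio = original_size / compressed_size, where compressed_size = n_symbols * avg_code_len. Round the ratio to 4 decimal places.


original_size = n_symbols * orig_bits = 3184 * 16 = 50944 bits
compressed_size = n_symbols * avg_code_len = 3184 * 10.9 = 34705.6 bits
ratio = original_size / compressed_size = 50944 / 34705.6 = 1.4679

Compression ratio = 1.4679


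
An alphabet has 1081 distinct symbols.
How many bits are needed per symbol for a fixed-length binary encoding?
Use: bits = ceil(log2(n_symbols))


log2(1081) = 10.0782
Bracket: 2^10 = 1024 < 1081 <= 2^11 = 2048
So ceil(log2(1081)) = 11

bits = ceil(log2(1081)) = ceil(10.0782) = 11 bits


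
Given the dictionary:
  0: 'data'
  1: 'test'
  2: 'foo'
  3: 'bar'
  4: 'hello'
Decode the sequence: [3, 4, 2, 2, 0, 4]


Look up each index in the dictionary:
  3 -> 'bar'
  4 -> 'hello'
  2 -> 'foo'
  2 -> 'foo'
  0 -> 'data'
  4 -> 'hello'

Decoded: "bar hello foo foo data hello"


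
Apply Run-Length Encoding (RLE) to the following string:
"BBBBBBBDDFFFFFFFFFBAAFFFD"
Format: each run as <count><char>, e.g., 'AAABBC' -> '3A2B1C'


Scanning runs left to right:
  i=0: run of 'B' x 7 -> '7B'
  i=7: run of 'D' x 2 -> '2D'
  i=9: run of 'F' x 9 -> '9F'
  i=18: run of 'B' x 1 -> '1B'
  i=19: run of 'A' x 2 -> '2A'
  i=21: run of 'F' x 3 -> '3F'
  i=24: run of 'D' x 1 -> '1D'

RLE = 7B2D9F1B2A3F1D


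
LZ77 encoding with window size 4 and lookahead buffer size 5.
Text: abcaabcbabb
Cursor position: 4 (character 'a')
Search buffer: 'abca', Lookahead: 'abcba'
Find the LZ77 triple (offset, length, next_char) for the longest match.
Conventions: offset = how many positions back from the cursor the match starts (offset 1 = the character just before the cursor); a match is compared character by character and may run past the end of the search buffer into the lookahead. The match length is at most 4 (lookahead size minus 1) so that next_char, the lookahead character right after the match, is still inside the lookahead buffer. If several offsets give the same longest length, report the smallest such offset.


Try each offset into the search buffer:
  offset=1 (pos 3, char 'a'): match length 1
  offset=2 (pos 2, char 'c'): match length 0
  offset=3 (pos 1, char 'b'): match length 0
  offset=4 (pos 0, char 'a'): match length 3
Longest match has length 3 at offset 4.
next_char = character at position 4 + 3 = 7 -> 'b'

Best match: offset=4, length=3 (matching 'abc' starting at position 0)
LZ77 triple: (4, 3, 'b')


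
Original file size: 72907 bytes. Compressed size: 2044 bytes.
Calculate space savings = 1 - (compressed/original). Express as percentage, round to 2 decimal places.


ratio = compressed/original = 2044/72907 = 0.028036
savings = 1 - ratio = 1 - 0.028036 = 0.971964
as a percentage: 0.971964 * 100 = 97.2%

Space savings = 1 - 2044/72907 = 97.2%


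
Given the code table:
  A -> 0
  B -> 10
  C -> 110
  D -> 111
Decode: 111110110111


Decoding:
111 -> D
110 -> C
110 -> C
111 -> D


Result: DCCD


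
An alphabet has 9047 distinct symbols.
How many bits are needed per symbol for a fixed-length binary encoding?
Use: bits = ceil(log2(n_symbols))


log2(9047) = 13.1432
Bracket: 2^13 = 8192 < 9047 <= 2^14 = 16384
So ceil(log2(9047)) = 14

bits = ceil(log2(9047)) = ceil(13.1432) = 14 bits


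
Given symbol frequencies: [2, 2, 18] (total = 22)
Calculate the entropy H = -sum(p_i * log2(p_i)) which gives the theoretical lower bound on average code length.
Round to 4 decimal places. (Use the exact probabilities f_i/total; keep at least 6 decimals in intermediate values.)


Per-symbol terms -p_i * log2(p_i) with p_i = f_i/22:
  p = 2/22 = 0.090909: log2(p) = -3.459432, -p*log2(p) = 0.314494
  p = 2/22 = 0.090909: log2(p) = -3.459432, -p*log2(p) = 0.314494
  p = 18/22 = 0.818182: log2(p) = -0.289507, -p*log2(p) = 0.236869
H = 0.314494 + 0.314494 + 0.236869 = 0.865857

H = 0.8659 bits/symbol


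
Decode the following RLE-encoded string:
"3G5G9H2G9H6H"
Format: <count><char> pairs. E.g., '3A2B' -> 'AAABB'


Expanding each <count><char> pair:
  3G -> 'GGG'
  5G -> 'GGGGG'
  9H -> 'HHHHHHHHH'
  2G -> 'GG'
  9H -> 'HHHHHHHHH'
  6H -> 'HHHHHH'

Decoded = GGGGGGGGHHHHHHHHHGGHHHHHHHHHHHHHHH


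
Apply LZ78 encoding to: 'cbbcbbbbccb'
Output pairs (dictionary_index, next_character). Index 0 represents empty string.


LZ78 encoding steps:
Dictionary: {0: ''}
Step 1: w='' (idx 0), next='c' -> output (0, 'c'), add 'c' as idx 1
Step 2: w='' (idx 0), next='b' -> output (0, 'b'), add 'b' as idx 2
Step 3: w='b' (idx 2), next='c' -> output (2, 'c'), add 'bc' as idx 3
Step 4: w='b' (idx 2), next='b' -> output (2, 'b'), add 'bb' as idx 4
Step 5: w='bb' (idx 4), next='c' -> output (4, 'c'), add 'bbc' as idx 5
Step 6: w='c' (idx 1), next='b' -> output (1, 'b'), add 'cb' as idx 6


Encoded: [(0, 'c'), (0, 'b'), (2, 'c'), (2, 'b'), (4, 'c'), (1, 'b')]


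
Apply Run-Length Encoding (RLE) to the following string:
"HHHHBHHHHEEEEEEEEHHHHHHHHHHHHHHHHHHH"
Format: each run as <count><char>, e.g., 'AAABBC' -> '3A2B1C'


Scanning runs left to right:
  i=0: run of 'H' x 4 -> '4H'
  i=4: run of 'B' x 1 -> '1B'
  i=5: run of 'H' x 4 -> '4H'
  i=9: run of 'E' x 8 -> '8E'
  i=17: run of 'H' x 19 -> '19H'

RLE = 4H1B4H8E19H


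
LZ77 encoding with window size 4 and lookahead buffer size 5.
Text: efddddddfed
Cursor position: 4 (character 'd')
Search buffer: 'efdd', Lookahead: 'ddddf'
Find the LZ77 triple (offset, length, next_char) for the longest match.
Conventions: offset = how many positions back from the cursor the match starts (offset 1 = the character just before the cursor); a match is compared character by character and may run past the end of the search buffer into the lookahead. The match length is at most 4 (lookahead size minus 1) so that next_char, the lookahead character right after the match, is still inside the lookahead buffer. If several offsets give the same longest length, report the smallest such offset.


Try each offset into the search buffer:
  offset=1 (pos 3, char 'd'): match length 4
  offset=2 (pos 2, char 'd'): match length 4
  offset=3 (pos 1, char 'f'): match length 0
  offset=4 (pos 0, char 'e'): match length 0
Longest match has length 4, found at offsets 1, 2; take the smallest, offset 1.
next_char = character at position 4 + 4 = 8 -> 'f'

Best match: offset=1, length=4 (matching 'dddd' starting at position 3)
LZ77 triple: (1, 4, 'f')


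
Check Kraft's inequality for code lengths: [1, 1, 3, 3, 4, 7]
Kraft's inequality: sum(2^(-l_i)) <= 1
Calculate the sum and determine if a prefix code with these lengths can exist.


Sum = 2^(-1) + 2^(-1) + 2^(-3) + 2^(-3) + 2^(-4) + 2^(-7)
    = 0.5 + 0.5 + 0.125 + 0.125 + 0.0625 + 0.0078125
    = 169/128 = 1.3203125
Since 1.3203125 > 1, Kraft's inequality is NOT satisfied.
A prefix code with these lengths CANNOT exist.

Kraft sum = 1.3203125. Not satisfied.


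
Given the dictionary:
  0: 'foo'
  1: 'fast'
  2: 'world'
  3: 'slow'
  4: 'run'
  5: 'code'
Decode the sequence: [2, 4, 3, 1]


Look up each index in the dictionary:
  2 -> 'world'
  4 -> 'run'
  3 -> 'slow'
  1 -> 'fast'

Decoded: "world run slow fast"


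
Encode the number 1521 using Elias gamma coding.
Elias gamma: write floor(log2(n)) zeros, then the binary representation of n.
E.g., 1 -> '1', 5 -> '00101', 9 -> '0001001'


num_bits = floor(log2(1521)) + 1 = 11
leading_zeros = num_bits - 1 = 10
binary(1521) = 10111110001

Elias gamma(1521) = '0000000000' + '10111110001' = 000000000010111110001 (21 bits)


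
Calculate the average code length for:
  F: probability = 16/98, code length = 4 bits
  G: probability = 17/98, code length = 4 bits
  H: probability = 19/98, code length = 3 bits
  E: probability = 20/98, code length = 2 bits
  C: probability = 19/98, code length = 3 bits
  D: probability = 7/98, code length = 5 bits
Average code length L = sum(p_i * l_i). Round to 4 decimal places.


Weighted contributions p_i * l_i:
  F: (16/98) * 4 = 64/98
  G: (17/98) * 4 = 68/98
  H: (19/98) * 3 = 57/98
  E: (20/98) * 2 = 40/98
  C: (19/98) * 3 = 57/98
  D: (7/98) * 5 = 35/98
Sum = (64 + 68 + 57 + 40 + 57 + 35)/98 = 321/98

L = 321/98 = 3.2755 bits/symbol


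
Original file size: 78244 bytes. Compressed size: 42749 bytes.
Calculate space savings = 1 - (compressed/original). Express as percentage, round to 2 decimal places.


ratio = compressed/original = 42749/78244 = 0.546355
savings = 1 - ratio = 1 - 0.546355 = 0.453645
as a percentage: 0.453645 * 100 = 45.36%

Space savings = 1 - 42749/78244 = 45.36%


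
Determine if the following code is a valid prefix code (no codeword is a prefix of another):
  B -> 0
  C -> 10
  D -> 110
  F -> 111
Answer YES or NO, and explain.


Checking each pair (does one codeword prefix another?):
  B='0' vs C='10': no prefix
  B='0' vs D='110': no prefix
  B='0' vs F='111': no prefix
  C='10' vs B='0': no prefix
  C='10' vs D='110': no prefix
  C='10' vs F='111': no prefix
  D='110' vs B='0': no prefix
  D='110' vs C='10': no prefix
  D='110' vs F='111': no prefix
  F='111' vs B='0': no prefix
  F='111' vs C='10': no prefix
  F='111' vs D='110': no prefix
No violation found over all pairs.

YES -- this is a valid prefix code. No codeword is a prefix of any other codeword.


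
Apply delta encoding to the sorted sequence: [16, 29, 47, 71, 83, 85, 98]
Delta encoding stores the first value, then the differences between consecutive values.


First value: 16
Deltas:
  29 - 16 = 13
  47 - 29 = 18
  71 - 47 = 24
  83 - 71 = 12
  85 - 83 = 2
  98 - 85 = 13


Delta encoded: [16, 13, 18, 24, 12, 2, 13]


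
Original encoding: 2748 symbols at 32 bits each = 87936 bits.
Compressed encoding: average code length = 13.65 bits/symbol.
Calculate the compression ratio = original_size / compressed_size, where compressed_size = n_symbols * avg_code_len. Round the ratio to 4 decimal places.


original_size = n_symbols * orig_bits = 2748 * 32 = 87936 bits
compressed_size = n_symbols * avg_code_len = 2748 * 13.65 = 37510.2 bits
ratio = original_size / compressed_size = 87936 / 37510.2 = 2.3443

Compression ratio = 2.3443


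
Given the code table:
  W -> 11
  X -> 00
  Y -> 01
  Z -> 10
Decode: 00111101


Decoding:
00 -> X
11 -> W
11 -> W
01 -> Y


Result: XWWY


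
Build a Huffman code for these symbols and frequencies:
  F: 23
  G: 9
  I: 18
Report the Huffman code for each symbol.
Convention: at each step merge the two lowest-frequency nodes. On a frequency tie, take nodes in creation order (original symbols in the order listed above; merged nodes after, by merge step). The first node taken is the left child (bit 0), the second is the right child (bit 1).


Huffman tree construction:
Step 1: Merge G(9) + I(18) = 27
Step 2: Merge F(23) + (G+I)(27) = 50
Read each symbol's code off the tree from the root (left child = 0, right child = 1).

Codes:
  F: 0 (length 1)
  G: 10 (length 2)
  I: 11 (length 2)
Average code length: 77/50 = 1.5400 bits/symbol


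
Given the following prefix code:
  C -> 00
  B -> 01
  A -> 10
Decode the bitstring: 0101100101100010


Decoding step by step:
Bits 01 -> B
Bits 01 -> B
Bits 10 -> A
Bits 01 -> B
Bits 01 -> B
Bits 10 -> A
Bits 00 -> C
Bits 10 -> A


Decoded message: BBABBACA


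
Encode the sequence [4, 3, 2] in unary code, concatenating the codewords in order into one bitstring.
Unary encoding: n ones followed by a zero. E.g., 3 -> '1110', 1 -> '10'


Encode each number as n ones followed by a terminating 0:
  4 -> 11110 (5 bits)
  3 -> 1110 (4 bits)
  2 -> 110 (3 bits)
Total length = 5 + 4 + 3 = 12 bits.

Unary([4, 3, 2]) = 111101110110 (12 bits)


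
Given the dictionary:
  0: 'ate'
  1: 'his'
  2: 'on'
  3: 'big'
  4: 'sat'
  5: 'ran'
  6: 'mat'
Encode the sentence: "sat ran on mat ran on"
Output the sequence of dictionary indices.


Look up each word in the dictionary:
  'sat' -> 4
  'ran' -> 5
  'on' -> 2
  'mat' -> 6
  'ran' -> 5
  'on' -> 2

Encoded: [4, 5, 2, 6, 5, 2]


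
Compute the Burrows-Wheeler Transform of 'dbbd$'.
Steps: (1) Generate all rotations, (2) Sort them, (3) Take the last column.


Rotations (sorted):
  0: $dbbd -> last char: d
  1: bbd$d -> last char: d
  2: bd$db -> last char: b
  3: d$dbb -> last char: b
  4: dbbd$ -> last char: $


BWT = ddbb$


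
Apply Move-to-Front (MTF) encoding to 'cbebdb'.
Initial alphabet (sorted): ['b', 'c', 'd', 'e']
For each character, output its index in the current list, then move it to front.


MTF encoding:
'c': index 1 in ['b', 'c', 'd', 'e'] -> ['c', 'b', 'd', 'e']
'b': index 1 in ['c', 'b', 'd', 'e'] -> ['b', 'c', 'd', 'e']
'e': index 3 in ['b', 'c', 'd', 'e'] -> ['e', 'b', 'c', 'd']
'b': index 1 in ['e', 'b', 'c', 'd'] -> ['b', 'e', 'c', 'd']
'd': index 3 in ['b', 'e', 'c', 'd'] -> ['d', 'b', 'e', 'c']
'b': index 1 in ['d', 'b', 'e', 'c'] -> ['b', 'd', 'e', 'c']


Output: [1, 1, 3, 1, 3, 1]


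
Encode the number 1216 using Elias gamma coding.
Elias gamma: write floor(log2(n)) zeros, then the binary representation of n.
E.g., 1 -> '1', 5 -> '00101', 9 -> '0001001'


num_bits = floor(log2(1216)) + 1 = 11
leading_zeros = num_bits - 1 = 10
binary(1216) = 10011000000

Elias gamma(1216) = '0000000000' + '10011000000' = 000000000010011000000 (21 bits)


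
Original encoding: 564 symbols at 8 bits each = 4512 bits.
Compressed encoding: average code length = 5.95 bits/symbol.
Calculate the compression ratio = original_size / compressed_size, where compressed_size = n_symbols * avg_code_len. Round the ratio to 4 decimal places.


original_size = n_symbols * orig_bits = 564 * 8 = 4512 bits
compressed_size = n_symbols * avg_code_len = 564 * 5.95 = 3355.8 bits
ratio = original_size / compressed_size = 4512 / 3355.8 = 1.3445

Compression ratio = 1.3445


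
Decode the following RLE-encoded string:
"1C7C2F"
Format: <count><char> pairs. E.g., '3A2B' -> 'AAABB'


Expanding each <count><char> pair:
  1C -> 'C'
  7C -> 'CCCCCCC'
  2F -> 'FF'

Decoded = CCCCCCCCFF


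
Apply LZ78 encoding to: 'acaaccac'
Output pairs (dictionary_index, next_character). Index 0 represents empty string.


LZ78 encoding steps:
Dictionary: {0: ''}
Step 1: w='' (idx 0), next='a' -> output (0, 'a'), add 'a' as idx 1
Step 2: w='' (idx 0), next='c' -> output (0, 'c'), add 'c' as idx 2
Step 3: w='a' (idx 1), next='a' -> output (1, 'a'), add 'aa' as idx 3
Step 4: w='c' (idx 2), next='c' -> output (2, 'c'), add 'cc' as idx 4
Step 5: w='a' (idx 1), next='c' -> output (1, 'c'), add 'ac' as idx 5


Encoded: [(0, 'a'), (0, 'c'), (1, 'a'), (2, 'c'), (1, 'c')]


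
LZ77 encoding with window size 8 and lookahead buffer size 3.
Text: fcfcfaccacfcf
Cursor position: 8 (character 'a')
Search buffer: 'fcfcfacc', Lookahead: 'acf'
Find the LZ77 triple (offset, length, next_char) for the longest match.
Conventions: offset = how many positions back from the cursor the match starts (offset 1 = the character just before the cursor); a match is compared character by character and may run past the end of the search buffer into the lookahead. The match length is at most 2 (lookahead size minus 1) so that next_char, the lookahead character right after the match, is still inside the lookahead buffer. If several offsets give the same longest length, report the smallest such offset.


Try each offset into the search buffer:
  offset=1 (pos 7, char 'c'): match length 0
  offset=2 (pos 6, char 'c'): match length 0
  offset=3 (pos 5, char 'a'): match length 2
  offset=4 (pos 4, char 'f'): match length 0
  offset=5 (pos 3, char 'c'): match length 0
  offset=6 (pos 2, char 'f'): match length 0
  offset=7 (pos 1, char 'c'): match length 0
  offset=8 (pos 0, char 'f'): match length 0
Longest match has length 2 at offset 3.
next_char = character at position 8 + 2 = 10 -> 'f'

Best match: offset=3, length=2 (matching 'ac' starting at position 5)
LZ77 triple: (3, 2, 'f')


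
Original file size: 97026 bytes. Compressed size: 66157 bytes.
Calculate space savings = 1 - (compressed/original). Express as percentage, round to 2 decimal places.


ratio = compressed/original = 66157/97026 = 0.681848
savings = 1 - ratio = 1 - 0.681848 = 0.318152
as a percentage: 0.318152 * 100 = 31.82%

Space savings = 1 - 66157/97026 = 31.82%


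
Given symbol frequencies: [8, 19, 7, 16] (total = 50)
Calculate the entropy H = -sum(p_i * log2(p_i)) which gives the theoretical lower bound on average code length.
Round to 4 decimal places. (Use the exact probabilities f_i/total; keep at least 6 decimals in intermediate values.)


Per-symbol terms -p_i * log2(p_i) with p_i = f_i/50:
  p = 8/50 = 0.160000: log2(p) = -2.643856, -p*log2(p) = 0.423017
  p = 19/50 = 0.380000: log2(p) = -1.395929, -p*log2(p) = 0.530453
  p = 7/50 = 0.140000: log2(p) = -2.836501, -p*log2(p) = 0.397110
  p = 16/50 = 0.320000: log2(p) = -1.643856, -p*log2(p) = 0.526034
H = 0.423017 + 0.530453 + 0.397110 + 0.526034 = 1.876614

H = 1.8766 bits/symbol


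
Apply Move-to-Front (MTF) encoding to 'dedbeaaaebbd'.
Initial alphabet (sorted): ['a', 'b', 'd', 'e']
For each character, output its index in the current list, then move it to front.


MTF encoding:
'd': index 2 in ['a', 'b', 'd', 'e'] -> ['d', 'a', 'b', 'e']
'e': index 3 in ['d', 'a', 'b', 'e'] -> ['e', 'd', 'a', 'b']
'd': index 1 in ['e', 'd', 'a', 'b'] -> ['d', 'e', 'a', 'b']
'b': index 3 in ['d', 'e', 'a', 'b'] -> ['b', 'd', 'e', 'a']
'e': index 2 in ['b', 'd', 'e', 'a'] -> ['e', 'b', 'd', 'a']
'a': index 3 in ['e', 'b', 'd', 'a'] -> ['a', 'e', 'b', 'd']
'a': index 0 in ['a', 'e', 'b', 'd'] -> ['a', 'e', 'b', 'd']
'a': index 0 in ['a', 'e', 'b', 'd'] -> ['a', 'e', 'b', 'd']
'e': index 1 in ['a', 'e', 'b', 'd'] -> ['e', 'a', 'b', 'd']
'b': index 2 in ['e', 'a', 'b', 'd'] -> ['b', 'e', 'a', 'd']
'b': index 0 in ['b', 'e', 'a', 'd'] -> ['b', 'e', 'a', 'd']
'd': index 3 in ['b', 'e', 'a', 'd'] -> ['d', 'b', 'e', 'a']


Output: [2, 3, 1, 3, 2, 3, 0, 0, 1, 2, 0, 3]


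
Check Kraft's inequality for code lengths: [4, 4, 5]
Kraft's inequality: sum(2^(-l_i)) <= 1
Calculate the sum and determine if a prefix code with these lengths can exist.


Sum = 2^(-4) + 2^(-4) + 2^(-5)
    = 0.0625 + 0.0625 + 0.03125
    = 5/32 = 0.15625
Since 0.15625 <= 1, Kraft's inequality IS satisfied.
A prefix code with these lengths CAN exist.

Kraft sum = 0.15625. Satisfied.


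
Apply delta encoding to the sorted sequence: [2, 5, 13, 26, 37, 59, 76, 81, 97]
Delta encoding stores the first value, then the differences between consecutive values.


First value: 2
Deltas:
  5 - 2 = 3
  13 - 5 = 8
  26 - 13 = 13
  37 - 26 = 11
  59 - 37 = 22
  76 - 59 = 17
  81 - 76 = 5
  97 - 81 = 16


Delta encoded: [2, 3, 8, 13, 11, 22, 17, 5, 16]


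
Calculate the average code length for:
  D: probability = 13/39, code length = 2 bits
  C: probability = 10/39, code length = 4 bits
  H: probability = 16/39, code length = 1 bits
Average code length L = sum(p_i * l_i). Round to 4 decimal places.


Weighted contributions p_i * l_i:
  D: (13/39) * 2 = 26/39
  C: (10/39) * 4 = 40/39
  H: (16/39) * 1 = 16/39
Sum = (26 + 40 + 16)/39 = 82/39

L = 82/39 = 2.1026 bits/symbol


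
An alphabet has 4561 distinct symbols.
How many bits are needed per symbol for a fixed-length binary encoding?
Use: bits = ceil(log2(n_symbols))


log2(4561) = 12.1551
Bracket: 2^12 = 4096 < 4561 <= 2^13 = 8192
So ceil(log2(4561)) = 13

bits = ceil(log2(4561)) = ceil(12.1551) = 13 bits


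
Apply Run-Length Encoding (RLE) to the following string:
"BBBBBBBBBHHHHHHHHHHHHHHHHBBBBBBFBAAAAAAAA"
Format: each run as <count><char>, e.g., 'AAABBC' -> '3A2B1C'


Scanning runs left to right:
  i=0: run of 'B' x 9 -> '9B'
  i=9: run of 'H' x 16 -> '16H'
  i=25: run of 'B' x 6 -> '6B'
  i=31: run of 'F' x 1 -> '1F'
  i=32: run of 'B' x 1 -> '1B'
  i=33: run of 'A' x 8 -> '8A'

RLE = 9B16H6B1F1B8A


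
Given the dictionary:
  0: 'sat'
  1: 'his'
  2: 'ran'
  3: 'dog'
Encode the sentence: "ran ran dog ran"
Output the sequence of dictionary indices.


Look up each word in the dictionary:
  'ran' -> 2
  'ran' -> 2
  'dog' -> 3
  'ran' -> 2

Encoded: [2, 2, 3, 2]


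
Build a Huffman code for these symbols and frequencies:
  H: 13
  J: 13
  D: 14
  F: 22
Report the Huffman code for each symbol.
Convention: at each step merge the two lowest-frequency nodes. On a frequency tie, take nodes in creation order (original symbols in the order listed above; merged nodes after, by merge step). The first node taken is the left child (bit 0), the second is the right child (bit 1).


Huffman tree construction:
Step 1: Merge H(13) + J(13) = 26
Step 2: Merge D(14) + F(22) = 36
Step 3: Merge (H+J)(26) + (D+F)(36) = 62
Read each symbol's code off the tree from the root (left child = 0, right child = 1).

Codes:
  H: 00 (length 2)
  J: 01 (length 2)
  D: 10 (length 2)
  F: 11 (length 2)
Average code length: 124/62 = 2.0000 bits/symbol


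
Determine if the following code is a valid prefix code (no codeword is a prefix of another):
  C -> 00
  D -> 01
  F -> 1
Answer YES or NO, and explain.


Checking each pair (does one codeword prefix another?):
  C='00' vs D='01': no prefix
  C='00' vs F='1': no prefix
  D='01' vs C='00': no prefix
  D='01' vs F='1': no prefix
  F='1' vs C='00': no prefix
  F='1' vs D='01': no prefix
No violation found over all pairs.

YES -- this is a valid prefix code. No codeword is a prefix of any other codeword.


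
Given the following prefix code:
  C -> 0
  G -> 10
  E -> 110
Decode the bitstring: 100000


Decoding step by step:
Bits 10 -> G
Bits 0 -> C
Bits 0 -> C
Bits 0 -> C
Bits 0 -> C


Decoded message: GCCCC


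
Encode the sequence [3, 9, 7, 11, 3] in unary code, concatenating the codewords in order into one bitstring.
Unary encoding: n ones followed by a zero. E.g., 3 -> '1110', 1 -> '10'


Encode each number as n ones followed by a terminating 0:
  3 -> 1110 (4 bits)
  9 -> 1111111110 (10 bits)
  7 -> 11111110 (8 bits)
  11 -> 111111111110 (12 bits)
  3 -> 1110 (4 bits)
Total length = 4 + 10 + 8 + 12 + 4 = 38 bits.

Unary([3, 9, 7, 11, 3]) = 11101111111110111111101111111111101110 (38 bits)


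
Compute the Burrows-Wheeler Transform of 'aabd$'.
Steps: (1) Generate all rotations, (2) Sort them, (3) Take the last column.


Rotations (sorted):
  0: $aabd -> last char: d
  1: aabd$ -> last char: $
  2: abd$a -> last char: a
  3: bd$aa -> last char: a
  4: d$aab -> last char: b


BWT = d$aab


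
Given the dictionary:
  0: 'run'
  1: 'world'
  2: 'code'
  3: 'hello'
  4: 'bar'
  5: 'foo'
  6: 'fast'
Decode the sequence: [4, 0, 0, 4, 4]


Look up each index in the dictionary:
  4 -> 'bar'
  0 -> 'run'
  0 -> 'run'
  4 -> 'bar'
  4 -> 'bar'

Decoded: "bar run run bar bar"


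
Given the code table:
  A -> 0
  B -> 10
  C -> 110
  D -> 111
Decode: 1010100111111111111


Decoding:
10 -> B
10 -> B
10 -> B
0 -> A
111 -> D
111 -> D
111 -> D
111 -> D


Result: BBBADDDD


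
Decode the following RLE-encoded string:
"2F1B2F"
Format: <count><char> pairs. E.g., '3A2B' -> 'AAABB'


Expanding each <count><char> pair:
  2F -> 'FF'
  1B -> 'B'
  2F -> 'FF'

Decoded = FFBFF


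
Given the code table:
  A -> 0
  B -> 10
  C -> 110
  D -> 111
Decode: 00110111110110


Decoding:
0 -> A
0 -> A
110 -> C
111 -> D
110 -> C
110 -> C


Result: AACDCC


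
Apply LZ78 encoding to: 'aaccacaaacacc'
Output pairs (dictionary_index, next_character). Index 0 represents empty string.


LZ78 encoding steps:
Dictionary: {0: ''}
Step 1: w='' (idx 0), next='a' -> output (0, 'a'), add 'a' as idx 1
Step 2: w='a' (idx 1), next='c' -> output (1, 'c'), add 'ac' as idx 2
Step 3: w='' (idx 0), next='c' -> output (0, 'c'), add 'c' as idx 3
Step 4: w='ac' (idx 2), next='a' -> output (2, 'a'), add 'aca' as idx 4
Step 5: w='a' (idx 1), next='a' -> output (1, 'a'), add 'aa' as idx 5
Step 6: w='c' (idx 3), next='a' -> output (3, 'a'), add 'ca' as idx 6
Step 7: w='c' (idx 3), next='c' -> output (3, 'c'), add 'cc' as idx 7


Encoded: [(0, 'a'), (1, 'c'), (0, 'c'), (2, 'a'), (1, 'a'), (3, 'a'), (3, 'c')]


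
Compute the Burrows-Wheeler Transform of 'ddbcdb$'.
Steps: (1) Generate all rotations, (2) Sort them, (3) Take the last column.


Rotations (sorted):
  0: $ddbcdb -> last char: b
  1: b$ddbcd -> last char: d
  2: bcdb$dd -> last char: d
  3: cdb$ddb -> last char: b
  4: db$ddbc -> last char: c
  5: dbcdb$d -> last char: d
  6: ddbcdb$ -> last char: $


BWT = bddbcd$


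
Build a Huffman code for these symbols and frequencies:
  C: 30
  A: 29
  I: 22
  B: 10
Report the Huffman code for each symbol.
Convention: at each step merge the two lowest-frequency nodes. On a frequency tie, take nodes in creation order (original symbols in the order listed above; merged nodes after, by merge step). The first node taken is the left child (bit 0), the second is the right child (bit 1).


Huffman tree construction:
Step 1: Merge B(10) + I(22) = 32
Step 2: Merge A(29) + C(30) = 59
Step 3: Merge (B+I)(32) + (A+C)(59) = 91
Read each symbol's code off the tree from the root (left child = 0, right child = 1).

Codes:
  C: 11 (length 2)
  A: 10 (length 2)
  I: 01 (length 2)
  B: 00 (length 2)
Average code length: 182/91 = 2.0000 bits/symbol


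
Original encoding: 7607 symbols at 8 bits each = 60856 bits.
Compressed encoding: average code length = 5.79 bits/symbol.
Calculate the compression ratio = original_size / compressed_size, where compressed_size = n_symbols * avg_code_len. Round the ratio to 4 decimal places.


original_size = n_symbols * orig_bits = 7607 * 8 = 60856 bits
compressed_size = n_symbols * avg_code_len = 7607 * 5.79 = 44044.53 bits
ratio = original_size / compressed_size = 60856 / 44044.53 = 1.3817

Compression ratio = 1.3817


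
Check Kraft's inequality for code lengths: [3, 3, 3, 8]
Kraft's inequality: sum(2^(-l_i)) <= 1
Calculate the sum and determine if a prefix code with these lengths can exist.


Sum = 2^(-3) + 2^(-3) + 2^(-3) + 2^(-8)
    = 0.125 + 0.125 + 0.125 + 0.00390625
    = 97/256 = 0.37890625
Since 0.37890625 <= 1, Kraft's inequality IS satisfied.
A prefix code with these lengths CAN exist.

Kraft sum = 0.37890625. Satisfied.


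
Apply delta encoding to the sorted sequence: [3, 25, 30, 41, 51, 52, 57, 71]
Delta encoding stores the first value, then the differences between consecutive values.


First value: 3
Deltas:
  25 - 3 = 22
  30 - 25 = 5
  41 - 30 = 11
  51 - 41 = 10
  52 - 51 = 1
  57 - 52 = 5
  71 - 57 = 14


Delta encoded: [3, 22, 5, 11, 10, 1, 5, 14]


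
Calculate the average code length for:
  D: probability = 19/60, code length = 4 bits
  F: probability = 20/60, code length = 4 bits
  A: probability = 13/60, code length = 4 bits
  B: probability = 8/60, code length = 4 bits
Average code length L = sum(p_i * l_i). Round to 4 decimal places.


Weighted contributions p_i * l_i:
  D: (19/60) * 4 = 76/60
  F: (20/60) * 4 = 80/60
  A: (13/60) * 4 = 52/60
  B: (8/60) * 4 = 32/60
Sum = (76 + 80 + 52 + 32)/60 = 240/60

L = 240/60 = 4.0000 bits/symbol


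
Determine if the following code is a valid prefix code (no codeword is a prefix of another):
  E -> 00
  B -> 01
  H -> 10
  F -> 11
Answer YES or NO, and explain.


Checking each pair (does one codeword prefix another?):
  E='00' vs B='01': no prefix
  E='00' vs H='10': no prefix
  E='00' vs F='11': no prefix
  B='01' vs E='00': no prefix
  B='01' vs H='10': no prefix
  B='01' vs F='11': no prefix
  H='10' vs E='00': no prefix
  H='10' vs B='01': no prefix
  H='10' vs F='11': no prefix
  F='11' vs E='00': no prefix
  F='11' vs B='01': no prefix
  F='11' vs H='10': no prefix
No violation found over all pairs.

YES -- this is a valid prefix code. No codeword is a prefix of any other codeword.


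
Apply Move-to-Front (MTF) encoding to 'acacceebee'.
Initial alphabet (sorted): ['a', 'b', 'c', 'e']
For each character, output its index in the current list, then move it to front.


MTF encoding:
'a': index 0 in ['a', 'b', 'c', 'e'] -> ['a', 'b', 'c', 'e']
'c': index 2 in ['a', 'b', 'c', 'e'] -> ['c', 'a', 'b', 'e']
'a': index 1 in ['c', 'a', 'b', 'e'] -> ['a', 'c', 'b', 'e']
'c': index 1 in ['a', 'c', 'b', 'e'] -> ['c', 'a', 'b', 'e']
'c': index 0 in ['c', 'a', 'b', 'e'] -> ['c', 'a', 'b', 'e']
'e': index 3 in ['c', 'a', 'b', 'e'] -> ['e', 'c', 'a', 'b']
'e': index 0 in ['e', 'c', 'a', 'b'] -> ['e', 'c', 'a', 'b']
'b': index 3 in ['e', 'c', 'a', 'b'] -> ['b', 'e', 'c', 'a']
'e': index 1 in ['b', 'e', 'c', 'a'] -> ['e', 'b', 'c', 'a']
'e': index 0 in ['e', 'b', 'c', 'a'] -> ['e', 'b', 'c', 'a']


Output: [0, 2, 1, 1, 0, 3, 0, 3, 1, 0]


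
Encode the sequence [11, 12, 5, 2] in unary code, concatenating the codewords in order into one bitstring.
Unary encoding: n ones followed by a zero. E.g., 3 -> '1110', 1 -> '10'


Encode each number as n ones followed by a terminating 0:
  11 -> 111111111110 (12 bits)
  12 -> 1111111111110 (13 bits)
  5 -> 111110 (6 bits)
  2 -> 110 (3 bits)
Total length = 12 + 13 + 6 + 3 = 34 bits.

Unary([11, 12, 5, 2]) = 1111111111101111111111110111110110 (34 bits)


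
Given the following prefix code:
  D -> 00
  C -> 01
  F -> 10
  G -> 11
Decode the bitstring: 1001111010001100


Decoding step by step:
Bits 10 -> F
Bits 01 -> C
Bits 11 -> G
Bits 10 -> F
Bits 10 -> F
Bits 00 -> D
Bits 11 -> G
Bits 00 -> D


Decoded message: FCGFFDGD


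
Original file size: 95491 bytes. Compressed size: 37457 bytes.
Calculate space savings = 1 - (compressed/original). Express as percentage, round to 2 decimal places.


ratio = compressed/original = 37457/95491 = 0.392257
savings = 1 - ratio = 1 - 0.392257 = 0.607743
as a percentage: 0.607743 * 100 = 60.77%

Space savings = 1 - 37457/95491 = 60.77%


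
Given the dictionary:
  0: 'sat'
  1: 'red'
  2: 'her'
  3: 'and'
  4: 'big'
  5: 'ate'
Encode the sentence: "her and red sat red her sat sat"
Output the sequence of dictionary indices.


Look up each word in the dictionary:
  'her' -> 2
  'and' -> 3
  'red' -> 1
  'sat' -> 0
  'red' -> 1
  'her' -> 2
  'sat' -> 0
  'sat' -> 0

Encoded: [2, 3, 1, 0, 1, 2, 0, 0]


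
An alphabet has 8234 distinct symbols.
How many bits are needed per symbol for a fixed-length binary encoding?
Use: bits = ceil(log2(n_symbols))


log2(8234) = 13.0074
Bracket: 2^13 = 8192 < 8234 <= 2^14 = 16384
So ceil(log2(8234)) = 14

bits = ceil(log2(8234)) = ceil(13.0074) = 14 bits


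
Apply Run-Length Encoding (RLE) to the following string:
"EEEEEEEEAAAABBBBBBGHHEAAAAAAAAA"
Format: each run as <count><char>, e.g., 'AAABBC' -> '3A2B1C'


Scanning runs left to right:
  i=0: run of 'E' x 8 -> '8E'
  i=8: run of 'A' x 4 -> '4A'
  i=12: run of 'B' x 6 -> '6B'
  i=18: run of 'G' x 1 -> '1G'
  i=19: run of 'H' x 2 -> '2H'
  i=21: run of 'E' x 1 -> '1E'
  i=22: run of 'A' x 9 -> '9A'

RLE = 8E4A6B1G2H1E9A


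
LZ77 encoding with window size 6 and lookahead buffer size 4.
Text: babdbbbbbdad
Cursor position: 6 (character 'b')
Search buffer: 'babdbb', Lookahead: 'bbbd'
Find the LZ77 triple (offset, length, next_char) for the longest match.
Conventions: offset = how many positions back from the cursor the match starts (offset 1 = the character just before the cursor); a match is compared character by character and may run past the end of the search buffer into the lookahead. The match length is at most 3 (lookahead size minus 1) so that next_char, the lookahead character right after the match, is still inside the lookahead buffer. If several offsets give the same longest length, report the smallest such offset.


Try each offset into the search buffer:
  offset=1 (pos 5, char 'b'): match length 3
  offset=2 (pos 4, char 'b'): match length 3
  offset=3 (pos 3, char 'd'): match length 0
  offset=4 (pos 2, char 'b'): match length 1
  offset=5 (pos 1, char 'a'): match length 0
  offset=6 (pos 0, char 'b'): match length 1
Longest match has length 3, found at offsets 1, 2; take the smallest, offset 1.
next_char = character at position 6 + 3 = 9 -> 'd'

Best match: offset=1, length=3 (matching 'bbb' starting at position 5)
LZ77 triple: (1, 3, 'd')


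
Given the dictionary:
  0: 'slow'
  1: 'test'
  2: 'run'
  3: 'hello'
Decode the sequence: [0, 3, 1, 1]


Look up each index in the dictionary:
  0 -> 'slow'
  3 -> 'hello'
  1 -> 'test'
  1 -> 'test'

Decoded: "slow hello test test"


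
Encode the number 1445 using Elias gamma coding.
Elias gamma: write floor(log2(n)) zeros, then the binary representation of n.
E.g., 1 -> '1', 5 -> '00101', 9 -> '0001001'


num_bits = floor(log2(1445)) + 1 = 11
leading_zeros = num_bits - 1 = 10
binary(1445) = 10110100101

Elias gamma(1445) = '0000000000' + '10110100101' = 000000000010110100101 (21 bits)


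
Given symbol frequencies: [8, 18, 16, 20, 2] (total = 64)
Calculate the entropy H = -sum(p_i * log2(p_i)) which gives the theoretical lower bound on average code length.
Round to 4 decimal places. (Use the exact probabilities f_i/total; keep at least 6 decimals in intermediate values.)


Per-symbol terms -p_i * log2(p_i) with p_i = f_i/64:
  p = 8/64 = 0.125000: log2(p) = -3.000000, -p*log2(p) = 0.375000
  p = 18/64 = 0.281250: log2(p) = -1.830075, -p*log2(p) = 0.514709
  p = 16/64 = 0.250000: log2(p) = -2.000000, -p*log2(p) = 0.500000
  p = 20/64 = 0.312500: log2(p) = -1.678072, -p*log2(p) = 0.524397
  p = 2/64 = 0.031250: log2(p) = -5.000000, -p*log2(p) = 0.156250
H = 0.375000 + 0.514709 + 0.500000 + 0.524397 + 0.156250 = 2.070356

H = 2.0704 bits/symbol
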